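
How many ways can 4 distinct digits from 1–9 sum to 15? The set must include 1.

4 distinct digits from 1–9 sum between 10 and 30.
Keeping only sets containing 1.
Enumerating: {1,2,3,9}, {1,2,4,8}, {1,2,5,7}, {1,3,4,7}, {1,3,5,6}.

5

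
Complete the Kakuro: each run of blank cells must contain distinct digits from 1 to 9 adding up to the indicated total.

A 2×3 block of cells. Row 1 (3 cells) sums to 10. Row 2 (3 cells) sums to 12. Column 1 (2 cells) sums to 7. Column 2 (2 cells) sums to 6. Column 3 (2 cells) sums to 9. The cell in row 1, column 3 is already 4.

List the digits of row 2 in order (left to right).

6, 1, 5

(2,3) = 9 − 4 = 5 completes the 9 down.
No cell is forced outright now. (2,2) can only be 1 or 4 (the digits allowed by both its 12 across and its 6 down). If (2,2) = 4: then (1,2) would have to be in {1,5} for the 10 across but in {2} for the 6 down — contradiction. So (2,2) = 1.
(1,2) = 6 − 1 = 5 completes the 6 down.
(2,1) = 12 − 6 = 6 completes the 12 across.
(1,1) = 10 − 9 = 1 completes the 10 across.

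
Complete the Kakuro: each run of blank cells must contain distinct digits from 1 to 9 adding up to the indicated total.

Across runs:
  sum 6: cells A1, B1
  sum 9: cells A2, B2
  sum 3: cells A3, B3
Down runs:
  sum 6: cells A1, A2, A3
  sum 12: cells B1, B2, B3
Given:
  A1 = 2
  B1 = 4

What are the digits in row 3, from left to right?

3 in 2 cells must be {1,2}; 6 in 3 cells must be {1,2,3}.
A3 = 1: the only remaining digit allowed by both the 3 across and the 6 down.
B3 = 3 − 1 = 2 completes the 3 across.
A2 = 6 − 3 = 3 completes the 6 down.
B2 = 9 − 3 = 6 completes the 9 across.

1, 2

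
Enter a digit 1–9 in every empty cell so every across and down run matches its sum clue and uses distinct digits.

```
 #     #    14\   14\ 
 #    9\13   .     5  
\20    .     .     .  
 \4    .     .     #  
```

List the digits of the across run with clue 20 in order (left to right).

4 in 2 cells must be {1,3}.
R1C2 = 13 − 5 = 8 completes the 13 across.
R2C3 = 14 − 5 = 9 completes the 14 down.
R3C2 = 1: the only remaining digit allowed by both the 4 across and the 14 down.
R2C2 = 14 − 9 = 5 completes the 14 down.
R3C1 = 4 − 1 = 3 completes the 4 across.
R2C1 = 20 − 14 = 6 completes the 20 across.

6, 5, 9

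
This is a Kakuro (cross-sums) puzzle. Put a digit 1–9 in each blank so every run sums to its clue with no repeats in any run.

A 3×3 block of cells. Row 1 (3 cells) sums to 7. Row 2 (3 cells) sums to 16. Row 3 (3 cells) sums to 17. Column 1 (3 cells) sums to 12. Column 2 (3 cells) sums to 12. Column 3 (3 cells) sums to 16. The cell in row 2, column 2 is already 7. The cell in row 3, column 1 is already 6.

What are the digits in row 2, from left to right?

4 7 5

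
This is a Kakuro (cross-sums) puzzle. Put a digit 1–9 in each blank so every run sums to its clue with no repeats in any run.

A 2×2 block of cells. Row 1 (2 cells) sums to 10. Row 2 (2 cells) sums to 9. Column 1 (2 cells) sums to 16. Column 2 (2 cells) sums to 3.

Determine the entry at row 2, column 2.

16 in 2 cells must be {7,9}; 3 in 2 cells must be {1,2}.
The 9 across and the 16 down share only 7, so (2,1) = 7.
(2,2) = 9 − 7 = 2 completes the 9 across.
(1,1) = 16 − 7 = 9 completes the 16 down.
(1,2) = 10 − 9 = 1 completes the 10 across.

2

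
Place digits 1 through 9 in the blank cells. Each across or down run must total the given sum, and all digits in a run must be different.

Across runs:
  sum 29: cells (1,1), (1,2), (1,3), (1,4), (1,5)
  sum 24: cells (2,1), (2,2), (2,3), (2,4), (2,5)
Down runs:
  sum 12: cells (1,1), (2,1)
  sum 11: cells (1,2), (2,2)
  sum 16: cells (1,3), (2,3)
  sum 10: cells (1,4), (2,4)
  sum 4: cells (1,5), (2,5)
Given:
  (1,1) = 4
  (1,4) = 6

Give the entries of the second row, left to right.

8 2 9 4 1

16 in 2 cells must be {7,9}; 4 in 2 cells must be {1,3}.
Given what's placed, (1,5) must be 3 to fit the 29 across and 4 down.
(2,1) = 12 − 4 = 8 completes the 12 down.
(2,4) = 10 − 6 = 4 completes the 10 down.
(2,5) = 4 − 3 = 1 completes the 4 down.
Given what's placed, (2,3) must be 9 to fit the 24 across and 16 down.
(1,3) = 16 − 9 = 7 completes the 16 down.
(2,2) = 24 − 22 = 2 completes the 24 across.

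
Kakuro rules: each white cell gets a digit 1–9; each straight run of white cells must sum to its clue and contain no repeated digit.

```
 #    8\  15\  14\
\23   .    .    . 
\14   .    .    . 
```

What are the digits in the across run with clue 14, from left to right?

2, 7, 5

23 in 3 cells must be {6,8,9}.
The 23 across and the 8 down share only 6, so R1C1 = 6.
R2C1 = 8 − 6 = 2 completes the 8 down.
Nothing is forced directly, so branch on R1C2, whose candidates are 8 or 9. If R1C2 = 9: that forces R1C3 = 8, after which R2C2 would have to be in {3,4,5,7,8,9} for the 14 across but in {6} for the 15 down — contradiction. So R1C2 = 8.
R1C3 = 23 − 14 = 9 completes the 23 across.
R2C2 = 15 − 8 = 7 completes the 15 down.
R2C3 = 14 − 9 = 5 completes the 14 across.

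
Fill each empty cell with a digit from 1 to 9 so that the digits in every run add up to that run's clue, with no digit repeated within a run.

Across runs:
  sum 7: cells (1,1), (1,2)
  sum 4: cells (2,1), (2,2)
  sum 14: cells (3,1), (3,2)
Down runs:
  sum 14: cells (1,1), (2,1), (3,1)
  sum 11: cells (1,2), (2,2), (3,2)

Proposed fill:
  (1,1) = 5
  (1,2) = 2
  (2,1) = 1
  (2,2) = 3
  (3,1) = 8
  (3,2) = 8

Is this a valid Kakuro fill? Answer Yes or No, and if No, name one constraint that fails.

No — the across run (3,1)–(3,2) sums to 16, not 14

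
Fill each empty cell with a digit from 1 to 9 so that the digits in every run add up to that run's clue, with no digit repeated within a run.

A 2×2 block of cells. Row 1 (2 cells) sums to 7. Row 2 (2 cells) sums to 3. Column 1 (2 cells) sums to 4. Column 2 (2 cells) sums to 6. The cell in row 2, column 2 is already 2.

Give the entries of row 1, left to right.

3 in 2 cells must be {1,2}; 4 in 2 cells must be {1,3}.
(1,2) = 6 − 2 = 4 completes the 6 down.
(2,1) = 3 − 2 = 1 completes the 3 across.
(1,1) = 7 − 4 = 3 completes the 7 across.

3 4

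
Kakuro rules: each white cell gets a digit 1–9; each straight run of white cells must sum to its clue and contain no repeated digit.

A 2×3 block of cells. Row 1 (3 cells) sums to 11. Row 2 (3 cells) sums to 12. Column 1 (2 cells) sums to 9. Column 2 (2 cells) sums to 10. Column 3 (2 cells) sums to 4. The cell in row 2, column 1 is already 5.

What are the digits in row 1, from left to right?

4, 6, 1

4 in 2 cells must be {1,3}.
(1,1) = 9 − 5 = 4 completes the 9 down.
Given what's placed, (1,3) must be 1 to fit the 11 across and 4 down.
(2,3) = 4 − 1 = 3 completes the 4 down.
(1,2) = 11 − 5 = 6 completes the 11 across.
(2,2) = 12 − 8 = 4 completes the 12 across.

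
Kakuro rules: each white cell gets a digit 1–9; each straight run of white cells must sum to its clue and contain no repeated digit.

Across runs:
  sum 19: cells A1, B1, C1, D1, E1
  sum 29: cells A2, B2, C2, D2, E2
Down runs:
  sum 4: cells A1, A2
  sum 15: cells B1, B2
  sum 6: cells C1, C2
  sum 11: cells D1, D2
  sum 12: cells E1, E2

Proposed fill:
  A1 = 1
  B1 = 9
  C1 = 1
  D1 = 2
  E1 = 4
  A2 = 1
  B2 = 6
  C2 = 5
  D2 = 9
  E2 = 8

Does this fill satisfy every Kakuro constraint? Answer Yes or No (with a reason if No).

No — the across run A1–E1 sums to 17, not 19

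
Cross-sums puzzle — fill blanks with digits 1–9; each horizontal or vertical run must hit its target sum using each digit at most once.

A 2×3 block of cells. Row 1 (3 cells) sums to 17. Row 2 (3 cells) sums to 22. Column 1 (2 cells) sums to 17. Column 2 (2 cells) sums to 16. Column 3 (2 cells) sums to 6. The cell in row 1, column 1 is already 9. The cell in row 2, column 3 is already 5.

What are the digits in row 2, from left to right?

8 9 5

17 in 2 cells must be {8,9}; 16 in 2 cells must be {7,9}.
Given what's placed, (1,2) must be 7 to fit the 17 across and 16 down.
(1,3) = 17 − 16 = 1 completes the 17 across.
(2,1) = 17 − 9 = 8 completes the 17 down.
(2,2) = 22 − 13 = 9 completes the 22 across.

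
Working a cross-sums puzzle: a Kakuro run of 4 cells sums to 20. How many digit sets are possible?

12

4 distinct digits from 1–9 sum between 10 and 30.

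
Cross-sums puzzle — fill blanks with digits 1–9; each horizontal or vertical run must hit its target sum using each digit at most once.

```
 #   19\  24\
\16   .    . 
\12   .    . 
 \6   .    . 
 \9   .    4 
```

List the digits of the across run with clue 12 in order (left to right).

4 8

16 in 2 cells must be {7,9}.
R3C2 = 5: the only remaining digit allowed by both the 6 across and the 24 down.
R4C1 = 9 − 4 = 5 completes the 9 across.
R3C1 = 6 − 5 = 1 completes the 6 across.
No cell is forced outright now. R1C1 can only be 7 or 9 (the digits allowed by both its 16 across and its 19 down). If R1C1 = 7: that forces R1C2 = 9, after which R2C1 would have to be in {3,4,5,7,8,9} for the 12 across but in {6} for the 19 down — contradiction. So R1C1 = 9.
R1C2 = 16 − 9 = 7 completes the 16 across.
R2C1 = 19 − 15 = 4 completes the 19 down.
R2C2 = 12 − 4 = 8 completes the 12 across.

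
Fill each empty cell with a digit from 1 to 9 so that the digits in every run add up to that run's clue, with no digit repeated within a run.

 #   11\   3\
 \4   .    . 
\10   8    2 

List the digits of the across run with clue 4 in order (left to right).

3 1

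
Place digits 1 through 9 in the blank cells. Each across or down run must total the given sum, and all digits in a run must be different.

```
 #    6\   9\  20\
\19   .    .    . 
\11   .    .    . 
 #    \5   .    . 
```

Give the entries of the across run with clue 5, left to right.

Nothing is forced directly, so branch on R3C3, whose candidates are 3 or 4. If R3C3 = 4: that forces R2C3 = 7, R3C2 = 1, R1C3 = 9, R2C1 = 1, R2C2 = 3, after which R1C1 would have to be in {2,3,4,6,7,8} for the 19 across but in {5} for the 6 down — contradiction. So R3C3 = 3.
Given what's placed, R2C3 must be 8 to fit the 11 across and 20 down.
R3C2 = 5 − 3 = 2 completes the 5 across.
R1C3 = 20 − 11 = 9 completes the 20 down.
R2C2 = 1: the only remaining digit allowed by both the 11 across and the 9 down.
R1C2 = 9 − 3 = 6 completes the 9 down.
R2C1 = 11 − 9 = 2 completes the 11 across.
R1C1 = 19 − 15 = 4 completes the 19 across.

2 3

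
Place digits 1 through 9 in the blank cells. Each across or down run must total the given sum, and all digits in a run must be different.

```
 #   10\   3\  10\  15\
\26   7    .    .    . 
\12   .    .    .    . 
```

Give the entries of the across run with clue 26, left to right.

7 2 8 9

3 in 2 cells must be {1,2}.
Given what's placed, R1C2 must be 2 to fit the 26 across and 3 down.
R2C1 = 10 − 7 = 3 completes the 10 down.
R2C2 = 3 − 2 = 1 completes the 3 down.
Given what's placed, R2C4 must be 6 to fit the 12 across and 15 down.
R1C4 = 15 − 6 = 9 completes the 15 down.
R2C3 = 12 − 10 = 2 completes the 12 across.
R1C3 = 26 − 18 = 8 completes the 26 across.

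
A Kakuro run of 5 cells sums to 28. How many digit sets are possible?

9

5 distinct digits from 1–9 sum between 15 and 35.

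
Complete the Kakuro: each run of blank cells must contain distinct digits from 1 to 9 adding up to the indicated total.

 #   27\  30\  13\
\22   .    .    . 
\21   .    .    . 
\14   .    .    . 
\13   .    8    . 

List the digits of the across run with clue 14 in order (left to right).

7, 6, 1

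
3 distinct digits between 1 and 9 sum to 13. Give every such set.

{1,3,9}; {1,4,8}; {1,5,7}; {2,3,8}; {2,4,7}; {2,5,6}; {3,4,6}

3 distinct digits from 1–9 sum between 6 and 24.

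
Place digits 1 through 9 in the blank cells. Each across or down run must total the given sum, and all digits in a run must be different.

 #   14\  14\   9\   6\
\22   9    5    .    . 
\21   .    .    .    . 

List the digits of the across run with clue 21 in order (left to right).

5, 9, 3, 4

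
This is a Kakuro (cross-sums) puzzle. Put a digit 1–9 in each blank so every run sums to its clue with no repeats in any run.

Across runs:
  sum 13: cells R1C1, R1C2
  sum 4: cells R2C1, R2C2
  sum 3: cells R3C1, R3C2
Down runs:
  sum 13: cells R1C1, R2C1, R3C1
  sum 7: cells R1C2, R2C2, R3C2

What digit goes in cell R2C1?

4 in 2 cells must be {1,3}; 3 in 2 cells must be {1,2}; 7 in 3 cells must be {1,2,4}.
The 13 across and the 7 down share only 4, so R1C2 = 4.
Given what's placed, R2C2 must be 1 to fit the 4 across and 7 down.
R3C2 = 7 − 5 = 2 completes the 7 down.
R1C1 = 13 − 4 = 9 completes the 13 across.
R2C1 = 4 − 1 = 3 completes the 4 across.
R3C1 = 3 − 2 = 1 completes the 3 across.

3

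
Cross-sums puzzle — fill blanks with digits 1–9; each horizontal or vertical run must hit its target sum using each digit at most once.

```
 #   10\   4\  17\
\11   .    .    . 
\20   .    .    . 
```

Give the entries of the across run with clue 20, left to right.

8, 3, 9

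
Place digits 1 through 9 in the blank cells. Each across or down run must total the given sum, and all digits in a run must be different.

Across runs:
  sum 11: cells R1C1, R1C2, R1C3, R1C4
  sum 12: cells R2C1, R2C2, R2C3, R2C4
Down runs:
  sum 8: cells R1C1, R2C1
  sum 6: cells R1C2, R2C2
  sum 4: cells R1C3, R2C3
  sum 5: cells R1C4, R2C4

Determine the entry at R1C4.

11 in 4 cells must be {1,2,3,5}; 4 in 2 cells must be {1,3}.
Nothing is forced directly, so branch on R1C2, whose candidates are 1 or 2 or 5. If R1C2 = 1: that forces R1C3 = 3, R1C4 = 2, R2C2 = 5, R2C3 = 1, after which R2C4 would have to be in {2,4} for the 12 across but in {3} for the 5 down — contradiction. If R1C2 = 2: that forces R2C2 = 4, R2C3 = 1, R2C4 = 2, R1C3 = 3, after which R1C4 would have to be in {1,5} for the 11 across but in {3} for the 5 down — contradiction. So R1C2 = 5.
R2C2 = 6 − 5 = 1 completes the 6 down.
Given what's placed, R2C3 must be 3 to fit the 12 across and 4 down.
R2C4 = 2: the only remaining digit allowed by both the 12 across and the 5 down.
R1C3 = 4 − 3 = 1 completes the 4 down.
R1C4 = 5 − 2 = 3 completes the 5 down.

3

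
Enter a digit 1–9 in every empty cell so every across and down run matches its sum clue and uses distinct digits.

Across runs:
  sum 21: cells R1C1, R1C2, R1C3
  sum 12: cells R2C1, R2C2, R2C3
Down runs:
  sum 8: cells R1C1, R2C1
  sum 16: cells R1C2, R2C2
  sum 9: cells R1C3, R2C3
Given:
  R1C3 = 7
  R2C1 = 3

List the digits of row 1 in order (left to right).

16 in 2 cells must be {7,9}.
R1C1 = 8 − 3 = 5 completes the 8 down.
R1C2 = 21 − 12 = 9 completes the 21 across.
R2C2 = 16 − 9 = 7 completes the 16 down.
R2C3 = 12 − 10 = 2 completes the 12 across.

5, 9, 7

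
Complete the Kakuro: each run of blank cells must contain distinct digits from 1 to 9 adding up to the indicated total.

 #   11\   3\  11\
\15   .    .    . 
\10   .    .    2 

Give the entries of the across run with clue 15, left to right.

3 in 2 cells must be {1,2}.
R1C3 = 11 − 2 = 9 completes the 11 down.
R2C2 = 1: the only remaining digit allowed by both the 10 across and the 3 down.
R1C2 = 3 − 1 = 2 completes the 3 down.
R2C1 = 10 − 3 = 7 completes the 10 across.
R1C1 = 15 − 11 = 4 completes the 15 across.

4 2 9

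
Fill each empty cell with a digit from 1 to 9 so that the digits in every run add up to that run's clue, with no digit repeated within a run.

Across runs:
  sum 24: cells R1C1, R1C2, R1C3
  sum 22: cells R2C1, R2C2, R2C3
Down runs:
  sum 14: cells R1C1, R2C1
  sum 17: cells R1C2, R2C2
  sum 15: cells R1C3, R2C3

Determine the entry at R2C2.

9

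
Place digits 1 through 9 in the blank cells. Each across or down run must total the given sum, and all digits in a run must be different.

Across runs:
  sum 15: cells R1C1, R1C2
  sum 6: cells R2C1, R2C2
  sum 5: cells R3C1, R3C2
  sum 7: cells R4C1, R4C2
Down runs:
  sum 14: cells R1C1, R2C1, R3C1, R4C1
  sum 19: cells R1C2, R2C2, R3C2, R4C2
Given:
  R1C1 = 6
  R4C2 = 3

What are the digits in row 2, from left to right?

1 5

R1C2 = 15 − 6 = 9 completes the 15 across.
R4C1 = 7 − 3 = 4 completes the 7 across.
Given what's placed, R2C1 must be 1 to fit the 6 across and 14 down.
R2C2 = 6 − 1 = 5 completes the 6 across.
R3C1 = 14 − 11 = 3 completes the 14 down.
R3C2 = 5 − 3 = 2 completes the 5 across.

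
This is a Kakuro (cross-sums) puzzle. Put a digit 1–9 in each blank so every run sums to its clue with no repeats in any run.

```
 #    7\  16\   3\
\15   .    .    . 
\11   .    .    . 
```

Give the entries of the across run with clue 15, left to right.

16 in 2 cells must be {7,9}; 3 in 2 cells must be {1,2}.
The 11 across and the 16 down share only 7, so R2C2 = 7.
Given what's placed, R2C3 must be 1 to fit the 11 across and 3 down.
R1C2 = 16 − 7 = 9 completes the 16 down.
R1C3 = 3 − 1 = 2 completes the 3 down.
R2C1 = 11 − 8 = 3 completes the 11 across.
R1C1 = 15 − 11 = 4 completes the 15 across.

4 9 2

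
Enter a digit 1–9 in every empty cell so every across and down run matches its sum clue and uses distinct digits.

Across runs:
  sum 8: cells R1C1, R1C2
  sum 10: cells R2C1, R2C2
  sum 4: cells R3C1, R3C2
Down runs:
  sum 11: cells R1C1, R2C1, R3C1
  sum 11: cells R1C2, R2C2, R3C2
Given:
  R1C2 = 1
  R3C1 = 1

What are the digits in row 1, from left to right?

7 1

4 in 2 cells must be {1,3}.
R1C1 = 8 − 1 = 7 completes the 8 across.
R2C1 = 11 − 8 = 3 completes the 11 down.
R2C2 = 10 − 3 = 7 completes the 10 across.
R3C2 = 4 − 1 = 3 completes the 4 across.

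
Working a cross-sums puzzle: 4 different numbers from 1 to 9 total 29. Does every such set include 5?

Yes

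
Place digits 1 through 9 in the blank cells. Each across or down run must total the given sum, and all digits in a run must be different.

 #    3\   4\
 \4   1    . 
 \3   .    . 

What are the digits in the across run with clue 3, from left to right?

2 1

4 in 2 cells must be {1,3}; 3 in 2 cells must be {1,2}.
R1C2 = 4 − 1 = 3 completes the 4 across.
R2C1 = 3 − 1 = 2 completes the 3 down.
R2C2 = 3 − 2 = 1 completes the 3 across.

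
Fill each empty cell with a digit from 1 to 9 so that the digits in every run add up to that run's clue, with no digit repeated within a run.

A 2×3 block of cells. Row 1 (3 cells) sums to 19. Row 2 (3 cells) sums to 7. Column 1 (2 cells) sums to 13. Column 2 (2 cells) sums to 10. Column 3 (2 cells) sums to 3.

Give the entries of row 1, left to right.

7 in 3 cells must be {1,2,4}; 3 in 2 cells must be {1,2}.
The 19 across and the 3 down share only 2, so (1,3) = 2.
The 7 across and the 13 down share only 4, so (2,1) = 4.
(2,3) = 3 − 2 = 1 completes the 3 down.
(1,1) = 13 − 4 = 9 completes the 13 down.
(1,2) = 19 − 11 = 8 completes the 19 across.
(2,2) = 7 − 5 = 2 completes the 7 across.

9 8 2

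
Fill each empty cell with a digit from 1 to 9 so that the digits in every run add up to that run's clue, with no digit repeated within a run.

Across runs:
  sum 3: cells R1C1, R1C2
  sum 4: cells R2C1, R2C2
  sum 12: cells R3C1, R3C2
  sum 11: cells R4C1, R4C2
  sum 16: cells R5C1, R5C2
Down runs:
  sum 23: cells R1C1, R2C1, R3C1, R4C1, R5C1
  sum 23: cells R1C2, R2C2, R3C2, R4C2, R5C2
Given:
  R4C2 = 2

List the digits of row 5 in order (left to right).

3 in 2 cells must be {1,2}; 4 in 2 cells must be {1,3}; 16 in 2 cells must be {7,9}.
R1C2 = 1: the only remaining digit allowed by both the 3 across and the 23 down.
R2C2 = 3: the only remaining digit allowed by both the 4 across and the 23 down.
R4C1 = 11 − 2 = 9 completes the 11 across.
Given what's placed, R5C1 must be 7 to fit the 16 across and 23 down.
R5C2 = 16 − 7 = 9 completes the 16 across.

7, 9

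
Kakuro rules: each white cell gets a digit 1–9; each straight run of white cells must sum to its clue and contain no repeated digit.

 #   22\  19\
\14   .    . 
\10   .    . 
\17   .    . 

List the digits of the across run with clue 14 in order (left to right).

5 9

17 in 2 cells must be {8,9}.
Nothing is forced directly, so branch on R3C1, whose candidates are 8 or 9. If R3C1 = 8: that forces R2C1 = 9, after which R2C2 would have to be in {1} for the 10 across but in {2,3,4,5,6,7,8,9} for the 19 down — contradiction. So R3C1 = 9.
R3C2 = 17 − 9 = 8 completes the 17 across.
Nothing is forced directly, so branch on R1C1, whose candidates are 5 or 6 or 8. If R1C1 = 6: then R1C2 would have to be in {8} for the 14 across but in {2,4,5,6,7,9} for the 19 down — contradiction. If R1C1 = 8: that forces R1C2 = 6, after which R2C1 would have to be in {1,2,3,4,6,7,8,9} for the 10 across but in {5} for the 22 down — contradiction. So R1C1 = 5.
R1C2 = 14 − 5 = 9 completes the 14 across.
R2C1 = 22 − 14 = 8 completes the 22 down.
R2C2 = 10 − 8 = 2 completes the 10 across.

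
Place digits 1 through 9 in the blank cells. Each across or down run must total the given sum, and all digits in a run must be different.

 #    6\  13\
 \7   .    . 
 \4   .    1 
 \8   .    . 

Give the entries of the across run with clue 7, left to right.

2 5

4 in 2 cells must be {1,3}; 6 in 3 cells must be {1,2,3}.
R2C1 = 4 − 1 = 3 completes the 4 across.
No cell is forced outright now. R1C1 can only be 1 or 2 (the digits allowed by both its 7 across and its 6 down). If R1C1 = 1: then R1C2 would have to be in {6} for the 7 across but in {3,4,5,7,8,9} for the 13 down — contradiction. So R1C1 = 2.
R1C2 = 7 − 2 = 5 completes the 7 across.
R3C1 = 6 − 5 = 1 completes the 6 down.
R3C2 = 8 − 1 = 7 completes the 8 across.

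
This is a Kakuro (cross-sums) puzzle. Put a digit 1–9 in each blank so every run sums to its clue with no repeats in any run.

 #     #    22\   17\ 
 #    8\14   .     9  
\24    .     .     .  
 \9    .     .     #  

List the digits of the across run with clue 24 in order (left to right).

7 9 8

24 in 3 cells must be {7,8,9}; 17 in 2 cells must be {8,9}.
R1C2 = 14 − 9 = 5 completes the 14 across.
Intersecting the 24 across with the 8 down forces R2C1 = 7.
R2C3 = 17 − 9 = 8 completes the 17 down.
R3C1 = 8 − 7 = 1 completes the 8 down.
R3C2 = 9 − 1 = 8 completes the 9 across.
R2C2 = 24 − 15 = 9 completes the 24 across.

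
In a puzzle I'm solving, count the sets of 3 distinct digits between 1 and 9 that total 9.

3

3 distinct digits from 1–9 sum between 6 and 24.
Enumerating: {1,2,6}, {1,3,5}, {2,3,4}.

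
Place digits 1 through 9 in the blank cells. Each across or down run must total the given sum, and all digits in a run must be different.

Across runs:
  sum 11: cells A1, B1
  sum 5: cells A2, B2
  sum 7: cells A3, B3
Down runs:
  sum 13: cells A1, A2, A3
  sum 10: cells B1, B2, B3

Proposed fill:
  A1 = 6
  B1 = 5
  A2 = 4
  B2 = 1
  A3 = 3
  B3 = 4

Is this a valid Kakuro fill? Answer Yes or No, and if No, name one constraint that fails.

Across: 6+5=11; 4+1=5; 3+4=7. Down: 6+4+3=13; 5+1+4=10. No digit repeats within any run.

Yes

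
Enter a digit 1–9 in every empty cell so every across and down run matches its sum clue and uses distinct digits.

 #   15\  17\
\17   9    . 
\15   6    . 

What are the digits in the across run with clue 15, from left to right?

17 in 2 cells must be {8,9}.
R1C2 = 17 − 9 = 8 completes the 17 across.
R2C2 = 15 − 6 = 9 completes the 15 across.

6, 9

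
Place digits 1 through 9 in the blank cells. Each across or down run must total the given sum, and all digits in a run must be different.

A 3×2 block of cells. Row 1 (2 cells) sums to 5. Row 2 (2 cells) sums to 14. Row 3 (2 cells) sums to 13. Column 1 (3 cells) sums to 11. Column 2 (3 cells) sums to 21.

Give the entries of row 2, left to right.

The 5 across and the 21 down share only 4, so (1,2) = 4.
(1,1) = 5 − 4 = 1 completes the 5 across.
Nothing is forced directly, so branch on (2,1), whose candidates are 6 or 8. If (2,1) = 8: then (2,2) would have to be in {6} for the 14 across but in {8,9} for the 21 down — contradiction. So (2,1) = 6.
(2,2) = 14 − 6 = 8 completes the 14 across.
(3,1) = 11 − 7 = 4 completes the 11 down.
(3,2) = 13 − 4 = 9 completes the 13 across.

6 8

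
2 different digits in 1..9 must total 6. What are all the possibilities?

{1,5}; {2,4}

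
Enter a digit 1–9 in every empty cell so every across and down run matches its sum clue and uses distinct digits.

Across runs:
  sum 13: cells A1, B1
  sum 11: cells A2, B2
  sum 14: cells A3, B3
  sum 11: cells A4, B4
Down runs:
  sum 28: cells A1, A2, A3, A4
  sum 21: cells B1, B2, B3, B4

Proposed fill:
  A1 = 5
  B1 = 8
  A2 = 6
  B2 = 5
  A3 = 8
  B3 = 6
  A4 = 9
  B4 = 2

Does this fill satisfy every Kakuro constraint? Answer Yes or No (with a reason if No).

Across: 5+8=13; 6+5=11; 8+6=14; 9+2=11. Down: 5+6+8+9=28; 8+5+6+2=21. No digit repeats within any run.

Yes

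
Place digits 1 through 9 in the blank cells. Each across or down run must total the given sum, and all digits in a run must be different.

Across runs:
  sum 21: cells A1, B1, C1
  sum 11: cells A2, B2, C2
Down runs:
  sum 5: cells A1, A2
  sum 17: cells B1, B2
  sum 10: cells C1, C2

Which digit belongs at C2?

2

17 in 2 cells must be {8,9}.
The 21 across and the 5 down share only 4, so A1 = 4.
A2 = 5 − 4 = 1 completes the 5 down.
Given what's placed, B2 must be 8 to fit the 11 across and 17 down.
C2 = 11 − 9 = 2 completes the 11 across.
B1 = 17 − 8 = 9 completes the 17 down.
C1 = 21 − 13 = 8 completes the 21 across.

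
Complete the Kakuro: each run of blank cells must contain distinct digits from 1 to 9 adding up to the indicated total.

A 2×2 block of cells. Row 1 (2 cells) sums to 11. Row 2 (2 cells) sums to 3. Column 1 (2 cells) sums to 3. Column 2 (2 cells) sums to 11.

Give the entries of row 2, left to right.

3 in 2 cells must be {1,2}.
The 11 across and the 3 down share only 2, so (1,1) = 2.
(1,2) = 11 − 2 = 9 completes the 11 across.
(2,1) = 3 − 2 = 1 completes the 3 down.
(2,2) = 3 − 1 = 2 completes the 3 across.

1 2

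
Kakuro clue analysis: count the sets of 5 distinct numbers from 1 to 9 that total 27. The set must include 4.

5 distinct digits from 1–9 sum between 15 and 35.
Keeping only sets containing 4.
Enumerating: {1,4,5,8,9}, {1,4,6,7,9}, {2,4,5,7,9}, {2,4,6,7,8}, {3,4,5,6,9}, {3,4,5,7,8}.

6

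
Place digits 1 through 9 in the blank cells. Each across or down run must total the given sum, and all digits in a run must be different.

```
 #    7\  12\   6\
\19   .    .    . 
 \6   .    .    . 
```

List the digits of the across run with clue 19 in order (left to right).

6 9 4

6 in 3 cells must be {1,2,3}.
The 6 across and the 12 down share only 3, so R2C2 = 3.
R1C2 = 12 − 3 = 9 completes the 12 down.
Nothing is forced directly, so branch on R1C3, whose candidates are 2 or 4. If R1C3 = 2: then R1C1 would have to be in {8} for the 19 across but in {1,2,3,4,5,6} for the 7 down — contradiction. So R1C3 = 4.
R1C1 = 19 − 13 = 6 completes the 19 across.
R2C1 = 7 − 6 = 1 completes the 7 down.
R2C3 = 6 − 4 = 2 completes the 6 across.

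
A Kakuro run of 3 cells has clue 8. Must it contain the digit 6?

Counterexample: {1,2,5} sums to 8 without using 6.

No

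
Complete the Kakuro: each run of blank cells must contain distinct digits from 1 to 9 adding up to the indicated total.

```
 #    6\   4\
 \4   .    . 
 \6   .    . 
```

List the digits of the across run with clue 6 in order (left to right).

5 1

4 in 2 cells must be {1,3}.
The 4 across and the 6 down share only 1, so R1C1 = 1.
R1C2 = 4 − 1 = 3 completes the 4 across.
R2C1 = 6 − 1 = 5 completes the 6 down.
R2C2 = 6 − 5 = 1 completes the 6 across.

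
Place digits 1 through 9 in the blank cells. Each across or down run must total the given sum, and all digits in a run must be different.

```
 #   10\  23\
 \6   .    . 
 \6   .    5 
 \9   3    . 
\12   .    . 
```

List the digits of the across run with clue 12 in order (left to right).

10 in 4 cells must be {1,2,3,4}.
R2C1 = 6 − 5 = 1 completes the 6 across.
R3C2 = 9 − 3 = 6 completes the 9 across.
Given what's placed, R4C1 must be 4 to fit the 12 across and 10 down.
R4C2 = 12 − 4 = 8 completes the 12 across.
R1C1 = 10 − 8 = 2 completes the 10 down.
R1C2 = 6 − 2 = 4 completes the 6 across.

4 8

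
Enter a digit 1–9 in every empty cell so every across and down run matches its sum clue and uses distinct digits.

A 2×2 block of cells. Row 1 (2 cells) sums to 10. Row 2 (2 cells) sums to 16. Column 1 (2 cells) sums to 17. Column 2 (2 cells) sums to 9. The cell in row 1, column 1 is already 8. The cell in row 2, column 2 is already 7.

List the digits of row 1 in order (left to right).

8 2

16 in 2 cells must be {7,9}; 17 in 2 cells must be {8,9}.
(1,2) = 10 − 8 = 2 completes the 10 across.
(2,1) = 16 − 7 = 9 completes the 16 across.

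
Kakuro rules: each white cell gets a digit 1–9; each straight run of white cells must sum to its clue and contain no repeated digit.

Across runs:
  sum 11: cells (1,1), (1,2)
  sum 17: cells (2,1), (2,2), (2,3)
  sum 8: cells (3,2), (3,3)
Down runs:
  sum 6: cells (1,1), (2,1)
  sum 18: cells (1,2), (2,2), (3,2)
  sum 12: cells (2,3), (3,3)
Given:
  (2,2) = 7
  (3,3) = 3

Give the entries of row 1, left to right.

(2,3) = 12 − 3 = 9 completes the 12 down.
(3,2) = 8 − 3 = 5 completes the 8 across.
(1,2) = 18 − 12 = 6 completes the 18 down.
(2,1) = 17 − 16 = 1 completes the 17 across.
(1,1) = 11 − 6 = 5 completes the 11 across.

5 6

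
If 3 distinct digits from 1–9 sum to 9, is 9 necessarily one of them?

Counterexample: {1,2,6} sums to 9 without using 9.

No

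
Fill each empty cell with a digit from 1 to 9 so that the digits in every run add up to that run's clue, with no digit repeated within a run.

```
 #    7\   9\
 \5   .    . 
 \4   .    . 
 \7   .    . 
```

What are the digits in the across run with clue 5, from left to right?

4 1

4 in 2 cells must be {1,3}; 7 in 3 cells must be {1,2,4}.
The 4 across and the 7 down share only 1, so R2C1 = 1.
R2C2 = 4 − 1 = 3 completes the 4 across.
Nothing is forced directly, so branch on R1C1, whose candidates are 2 or 4. If R1C1 = 2: then R1C2 would have to be in {3} for the 5 across but in {1,2,4,5} for the 9 down — contradiction. So R1C1 = 4.
R1C2 = 5 − 4 = 1 completes the 5 across.
R3C1 = 7 − 5 = 2 completes the 7 down.
R3C2 = 7 − 2 = 5 completes the 7 across.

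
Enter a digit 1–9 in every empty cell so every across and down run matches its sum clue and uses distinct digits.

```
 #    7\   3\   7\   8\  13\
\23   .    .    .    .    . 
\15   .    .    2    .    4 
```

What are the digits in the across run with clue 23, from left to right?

4 2 5 3 9

15 in 5 cells must be {1,2,3,4,5}; 3 in 2 cells must be {1,2}.
R1C3 = 7 − 2 = 5 completes the 7 down.
R1C5 = 13 − 4 = 9 completes the 13 down.
R2C2 = 1: the only remaining digit allowed by both the 15 across and the 3 down.
R1C2 = 3 − 1 = 2 completes the 3 down.
Nothing is forced directly, so branch on R2C1, whose candidates are 3 or 5. If R2C1 = 5: then R1C1 would have to be in {1,3,4,6} for the 23 across but in {2} for the 7 down — contradiction. So R2C1 = 3.
R1C1 = 7 − 3 = 4 completes the 7 down.
R1C4 = 23 − 20 = 3 completes the 23 across.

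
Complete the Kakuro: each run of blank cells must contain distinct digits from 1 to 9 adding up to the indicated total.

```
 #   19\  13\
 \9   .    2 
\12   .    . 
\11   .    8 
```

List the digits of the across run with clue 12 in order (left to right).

9 3

R1C1 = 9 − 2 = 7 completes the 9 across.
R2C2 = 13 − 10 = 3 completes the 13 down.
R3C1 = 11 − 8 = 3 completes the 11 across.
R2C1 = 12 − 3 = 9 completes the 12 across.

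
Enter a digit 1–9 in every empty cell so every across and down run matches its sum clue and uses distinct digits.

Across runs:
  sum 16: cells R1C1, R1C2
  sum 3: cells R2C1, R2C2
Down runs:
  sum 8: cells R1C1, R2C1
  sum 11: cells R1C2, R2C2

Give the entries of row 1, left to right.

7, 9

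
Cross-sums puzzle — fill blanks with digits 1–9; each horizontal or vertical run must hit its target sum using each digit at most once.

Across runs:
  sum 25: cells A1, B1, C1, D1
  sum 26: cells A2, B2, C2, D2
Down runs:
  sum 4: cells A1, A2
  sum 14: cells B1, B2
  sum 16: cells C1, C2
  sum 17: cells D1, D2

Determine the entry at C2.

4 in 2 cells must be {1,3}; 16 in 2 cells must be {7,9}; 17 in 2 cells must be {8,9}.
Only 3 fits A2 under both its across sum 26 and down sum 4.
Given what's placed, C2 must be 9 to fit the 26 across and 16 down.

9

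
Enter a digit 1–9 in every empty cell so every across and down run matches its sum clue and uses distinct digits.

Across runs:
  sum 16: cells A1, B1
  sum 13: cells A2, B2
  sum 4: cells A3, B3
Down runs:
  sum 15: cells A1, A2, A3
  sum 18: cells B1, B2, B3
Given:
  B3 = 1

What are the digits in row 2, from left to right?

16 in 2 cells must be {7,9}; 4 in 2 cells must be {1,3}.
B1 = 9: the only remaining digit allowed by both the 16 across and the 18 down.
B2 = 18 − 10 = 8 completes the 18 down.
A3 = 4 − 1 = 3 completes the 4 across.
A1 = 16 − 9 = 7 completes the 16 across.
A2 = 13 − 8 = 5 completes the 13 across.

5 8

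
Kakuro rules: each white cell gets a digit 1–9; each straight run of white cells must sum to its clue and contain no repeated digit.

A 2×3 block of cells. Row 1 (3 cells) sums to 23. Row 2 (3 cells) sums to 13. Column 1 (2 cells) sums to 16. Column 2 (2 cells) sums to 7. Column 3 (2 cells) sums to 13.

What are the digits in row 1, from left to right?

23 in 3 cells must be {6,8,9}; 16 in 2 cells must be {7,9}.
The 23 across and the 16 down share only 9, so (1,1) = 9.
Given what's placed, (1,2) must be 6 to fit the 23 across and 7 down.
(1,3) = 23 − 15 = 8 completes the 23 across.
(2,1) = 16 − 9 = 7 completes the 16 down.
(2,2) = 7 − 6 = 1 completes the 7 down.
(2,3) = 13 − 8 = 5 completes the 13 across.

9 6 8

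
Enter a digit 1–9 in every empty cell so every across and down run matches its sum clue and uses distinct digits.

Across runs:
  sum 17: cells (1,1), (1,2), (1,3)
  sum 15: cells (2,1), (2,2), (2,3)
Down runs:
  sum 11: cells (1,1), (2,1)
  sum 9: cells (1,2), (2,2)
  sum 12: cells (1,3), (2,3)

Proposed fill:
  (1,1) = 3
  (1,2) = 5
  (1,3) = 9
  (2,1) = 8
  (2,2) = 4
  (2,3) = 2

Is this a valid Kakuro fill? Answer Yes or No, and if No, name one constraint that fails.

No — the across run (2,1)–(2,3) sums to 14, not 15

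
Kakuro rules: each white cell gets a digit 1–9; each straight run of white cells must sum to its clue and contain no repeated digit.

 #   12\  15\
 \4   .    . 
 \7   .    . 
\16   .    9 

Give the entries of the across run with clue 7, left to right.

4 in 2 cells must be {1,3}; 16 in 2 cells must be {7,9}.
R1C2 = 1: the only remaining digit allowed by both the 4 across and the 15 down.
R2C2 = 15 − 10 = 5 completes the 15 down.
R3C1 = 16 − 9 = 7 completes the 16 across.
R1C1 = 4 − 1 = 3 completes the 4 across.
R2C1 = 7 − 5 = 2 completes the 7 across.

2, 5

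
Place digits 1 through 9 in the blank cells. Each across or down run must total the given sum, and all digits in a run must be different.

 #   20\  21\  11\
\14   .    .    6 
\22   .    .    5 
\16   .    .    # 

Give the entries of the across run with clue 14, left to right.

3 5 6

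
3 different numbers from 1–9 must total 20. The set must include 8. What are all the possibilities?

3 distinct digits from 1–9 sum between 6 and 24.
Keeping only sets containing 8.

{3,8,9}; {5,7,8}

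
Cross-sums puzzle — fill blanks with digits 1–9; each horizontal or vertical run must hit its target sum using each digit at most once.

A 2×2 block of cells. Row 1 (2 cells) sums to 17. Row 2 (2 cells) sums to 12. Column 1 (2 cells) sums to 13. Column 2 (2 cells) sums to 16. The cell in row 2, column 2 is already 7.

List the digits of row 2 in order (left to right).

17 in 2 cells must be {8,9}; 16 in 2 cells must be {7,9}.
(1,2) = 16 − 7 = 9 completes the 16 down.
(2,1) = 12 − 7 = 5 completes the 12 across.
(1,1) = 17 − 9 = 8 completes the 17 across.

5 7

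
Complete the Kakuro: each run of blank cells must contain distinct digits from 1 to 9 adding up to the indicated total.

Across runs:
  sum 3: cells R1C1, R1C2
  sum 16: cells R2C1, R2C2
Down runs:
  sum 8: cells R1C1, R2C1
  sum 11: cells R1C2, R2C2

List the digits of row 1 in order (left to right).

1, 2

3 in 2 cells must be {1,2}; 16 in 2 cells must be {7,9}.
The 3 across and the 11 down share only 2, so R1C2 = 2.
The 16 across and the 8 down share only 7, so R2C1 = 7.
R2C2 = 16 − 7 = 9 completes the 16 across.
R1C1 = 3 − 2 = 1 completes the 3 across.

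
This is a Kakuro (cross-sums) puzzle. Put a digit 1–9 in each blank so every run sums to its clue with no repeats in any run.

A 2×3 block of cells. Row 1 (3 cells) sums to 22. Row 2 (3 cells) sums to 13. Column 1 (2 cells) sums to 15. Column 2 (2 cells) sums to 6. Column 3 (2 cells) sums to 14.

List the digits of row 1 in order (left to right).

8 5 9

The 22 across and the 6 down share only 5, so (1,2) = 5.
(2,2) = 6 − 5 = 1 completes the 6 down.
Nothing is forced directly, so branch on (1,1), whose candidates are 8 or 9. If (1,1) = 9: that forces (1,3) = 8, after which (2,1) would have to be in {3,4,5,7,8,9} for the 13 across but in {6} for the 15 down — contradiction. So (1,1) = 8.
(1,3) = 22 − 13 = 9 completes the 22 across.
(2,1) = 15 − 8 = 7 completes the 15 down.
(2,3) = 13 − 8 = 5 completes the 13 across.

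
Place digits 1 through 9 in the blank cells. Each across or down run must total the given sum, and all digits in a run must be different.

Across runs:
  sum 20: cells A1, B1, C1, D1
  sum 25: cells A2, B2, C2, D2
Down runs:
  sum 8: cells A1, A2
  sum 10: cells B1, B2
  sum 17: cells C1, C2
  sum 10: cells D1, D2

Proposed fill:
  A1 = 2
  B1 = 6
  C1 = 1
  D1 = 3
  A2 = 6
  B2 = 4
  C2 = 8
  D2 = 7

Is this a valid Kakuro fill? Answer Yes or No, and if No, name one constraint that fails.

No — the across run A1–D1 sums to 12, not 20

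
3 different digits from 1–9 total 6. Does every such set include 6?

No

The only way to make 6 from 3 distinct digits is {1,2,3}, which does not contain 6.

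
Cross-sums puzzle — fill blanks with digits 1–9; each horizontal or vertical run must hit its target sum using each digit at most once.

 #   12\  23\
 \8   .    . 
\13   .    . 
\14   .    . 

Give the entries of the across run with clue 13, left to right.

4 9

23 in 3 cells must be {6,8,9}.
The 8 across and the 23 down share only 6, so R1C2 = 6.
R1C1 = 8 − 6 = 2 completes the 8 across.
Nothing is forced directly, so branch on R2C2, whose candidates are 8 or 9. If R2C2 = 8: then R2C1 would have to be in {5} for the 13 across but in {1,3,4,6,7,9} for the 12 down — contradiction. So R2C2 = 9.
R2C1 = 13 − 9 = 4 completes the 13 across.
R3C1 = 12 − 6 = 6 completes the 12 down.
R3C2 = 14 − 6 = 8 completes the 14 across.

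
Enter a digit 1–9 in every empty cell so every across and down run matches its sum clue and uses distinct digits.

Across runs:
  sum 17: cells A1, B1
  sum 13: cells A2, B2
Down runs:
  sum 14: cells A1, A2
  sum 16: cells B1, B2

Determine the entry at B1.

9

17 in 2 cells must be {8,9}; 16 in 2 cells must be {7,9}.
The 17 across and the 16 down share only 9, so B1 = 9.
B2 = 16 − 9 = 7 completes the 16 down.
A1 = 17 − 9 = 8 completes the 17 across.
A2 = 13 − 7 = 6 completes the 13 across.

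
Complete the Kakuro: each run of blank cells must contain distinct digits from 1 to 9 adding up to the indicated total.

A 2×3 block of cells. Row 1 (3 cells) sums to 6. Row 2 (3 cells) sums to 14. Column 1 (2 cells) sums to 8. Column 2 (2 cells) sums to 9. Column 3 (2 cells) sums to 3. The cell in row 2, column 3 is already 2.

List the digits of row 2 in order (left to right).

5 7 2

6 in 3 cells must be {1,2,3}; 3 in 2 cells must be {1,2}.
(1,3) = 3 − 2 = 1 completes the 3 down.
No cell is forced outright now. (1,1) can only be 2 or 3 (the digits allowed by both its 6 across and its 8 down). If (1,1) = 2: that forces (1,2) = 3, after which (2,1) would have to be in {3,4,5,7,8,9} for the 14 across but in {6} for the 8 down — contradiction. So (1,1) = 3.
(1,2) = 6 − 4 = 2 completes the 6 across.
(2,1) = 8 − 3 = 5 completes the 8 down.
(2,2) = 14 − 7 = 7 completes the 14 across.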